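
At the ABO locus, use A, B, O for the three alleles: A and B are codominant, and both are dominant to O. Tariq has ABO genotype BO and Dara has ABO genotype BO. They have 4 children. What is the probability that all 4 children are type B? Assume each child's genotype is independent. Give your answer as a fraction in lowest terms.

81/256

ABO cross BO × BO → 1/4 O, 3/4 B.
So P(type B) = 3/4 per child.
All 4 independent: (3/4)^4 = 81/256.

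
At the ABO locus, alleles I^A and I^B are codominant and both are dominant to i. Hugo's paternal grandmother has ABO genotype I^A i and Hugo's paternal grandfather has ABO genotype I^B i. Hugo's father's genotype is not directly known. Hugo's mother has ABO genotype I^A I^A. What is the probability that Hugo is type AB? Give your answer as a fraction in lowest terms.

1/4

Hugo's father's ABO genotype from I^A i × I^B i: 1/4 I^A I^B, 1/4 I^A i, 1/4 I^B i, 1/4 i i.
Crossing each possibility with the mother I^A I^A and summing P(type AB): 1/4·1/2 + 1/4·0 + 1/4·1/2 + 1/4·0 = 1/4.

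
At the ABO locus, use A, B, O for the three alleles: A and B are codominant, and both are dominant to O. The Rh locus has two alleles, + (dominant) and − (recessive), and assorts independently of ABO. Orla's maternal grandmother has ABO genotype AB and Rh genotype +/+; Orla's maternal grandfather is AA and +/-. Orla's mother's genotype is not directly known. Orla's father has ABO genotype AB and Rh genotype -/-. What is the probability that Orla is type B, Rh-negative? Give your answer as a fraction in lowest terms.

1/32

Orla's mother's ABO genotype from AB × AA: 1/2 AA, 1/2 AB.
Crossing each possibility with the father AB and summing P(type B): 1/2·0 + 1/2·1/4 = 1/8.
Similarly for Rh via the mother's Rh distribution: P(Rh-) = 1/4.
Independent loci: 1/8 × 1/4 = 1/32.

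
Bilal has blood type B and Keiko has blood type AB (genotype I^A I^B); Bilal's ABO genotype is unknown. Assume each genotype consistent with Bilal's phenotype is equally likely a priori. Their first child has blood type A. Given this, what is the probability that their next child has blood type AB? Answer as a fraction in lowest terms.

Possible genotypes: Bilal ∈ {I^B I^B, I^B i}; Keiko ∈ {I^A I^B}.
Weight each parental genotype pair by prior × P(type-A child):
  I^B i × I^A I^B: posterior weight 1; P(next child type AB) = 1/4.
Weighted sum = 1/4.

1/4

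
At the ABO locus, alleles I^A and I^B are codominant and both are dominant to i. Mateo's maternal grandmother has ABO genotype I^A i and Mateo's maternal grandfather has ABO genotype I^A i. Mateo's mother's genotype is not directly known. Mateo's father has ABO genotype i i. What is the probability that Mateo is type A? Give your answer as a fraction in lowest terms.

1/2

Mateo's mother's ABO genotype from I^A i × I^A i: 1/4 I^A I^A, 1/2 I^A i, 1/4 i i.
Crossing each possibility with the father i i and summing P(type A): 1/4·1 + 1/2·1/2 + 1/4·0 = 1/2.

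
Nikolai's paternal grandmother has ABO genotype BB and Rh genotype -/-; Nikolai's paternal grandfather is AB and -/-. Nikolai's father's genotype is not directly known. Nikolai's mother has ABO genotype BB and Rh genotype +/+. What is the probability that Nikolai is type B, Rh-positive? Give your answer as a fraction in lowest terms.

Nikolai's father's ABO genotype from BB × AB: 1/2 AB, 1/2 BB.
Crossing each possibility with the mother BB and summing P(type B): 1/2·1/2 + 1/2·1 = 3/4.
Similarly for Rh via the father's Rh distribution: P(Rh+) = 1.
Independent loci: 3/4 × 1 = 3/4.

3/4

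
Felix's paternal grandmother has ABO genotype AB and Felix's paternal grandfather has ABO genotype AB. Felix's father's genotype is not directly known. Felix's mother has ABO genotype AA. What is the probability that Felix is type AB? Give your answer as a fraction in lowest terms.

Felix's father's ABO genotype from AB × AB: 1/4 AA, 1/2 AB, 1/4 BB.
Crossing each possibility with the mother AA and summing P(type AB): 1/4·0 + 1/2·1/2 + 1/4·1 = 1/2.

1/2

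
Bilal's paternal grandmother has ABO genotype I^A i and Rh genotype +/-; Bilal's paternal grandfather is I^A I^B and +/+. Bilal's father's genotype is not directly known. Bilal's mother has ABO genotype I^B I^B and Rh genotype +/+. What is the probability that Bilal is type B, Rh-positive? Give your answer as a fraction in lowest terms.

Bilal's father's ABO genotype from I^A i × I^A I^B: 1/4 I^A I^A, 1/4 I^A I^B, 1/4 I^A i, 1/4 I^B i.
Crossing each possibility with the mother I^B I^B and summing P(type B): 1/4·0 + 1/4·1/2 + 1/4·1/2 + 1/4·1 = 1/2.
Similarly for Rh via the father's Rh distribution: P(Rh+) = 1.
Independent loci: 1/2 × 1 = 1/2.

1/2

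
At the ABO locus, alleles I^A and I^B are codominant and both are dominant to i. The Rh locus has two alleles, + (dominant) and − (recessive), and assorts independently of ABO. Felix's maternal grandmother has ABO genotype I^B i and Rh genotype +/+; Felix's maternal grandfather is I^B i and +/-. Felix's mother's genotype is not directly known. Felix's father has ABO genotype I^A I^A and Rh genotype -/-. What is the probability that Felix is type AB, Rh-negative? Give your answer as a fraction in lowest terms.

Felix's mother's ABO genotype from I^B i × I^B i: 1/4 I^B I^B, 1/2 I^B i, 1/4 i i.
Crossing each possibility with the father I^A I^A and summing P(type AB): 1/4·1 + 1/2·1/2 + 1/4·0 = 1/2.
Similarly for Rh via the mother's Rh distribution: P(Rh-) = 1/4.
Independent loci: 1/2 × 1/4 = 1/8.

1/8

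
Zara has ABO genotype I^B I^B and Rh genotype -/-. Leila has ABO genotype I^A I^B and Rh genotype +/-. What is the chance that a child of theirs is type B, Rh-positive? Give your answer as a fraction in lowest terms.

ABO cross I^B I^B × I^A I^B → offspring phenotypes: 1/2 B, 1/2 AB.
Rh cross -/- × +/- → 1/2 Rh+, 1/2 Rh-.
Independent loci: P(type B, Rh-positive) = 1/2 × 1/2 = 1/4.

1/4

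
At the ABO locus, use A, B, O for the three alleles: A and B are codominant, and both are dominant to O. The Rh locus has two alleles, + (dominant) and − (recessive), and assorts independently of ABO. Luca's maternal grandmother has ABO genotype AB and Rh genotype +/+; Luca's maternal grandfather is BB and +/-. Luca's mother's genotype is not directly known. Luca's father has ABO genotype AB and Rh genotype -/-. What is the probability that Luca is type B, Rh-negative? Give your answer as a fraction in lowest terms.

Luca's mother's ABO genotype from AB × BB: 1/2 AB, 1/2 BB.
Crossing each possibility with the father AB and summing P(type B): 1/2·1/4 + 1/2·1/2 = 3/8.
Similarly for Rh via the mother's Rh distribution: P(Rh-) = 1/4.
Independent loci: 3/8 × 1/4 = 3/32.

3/32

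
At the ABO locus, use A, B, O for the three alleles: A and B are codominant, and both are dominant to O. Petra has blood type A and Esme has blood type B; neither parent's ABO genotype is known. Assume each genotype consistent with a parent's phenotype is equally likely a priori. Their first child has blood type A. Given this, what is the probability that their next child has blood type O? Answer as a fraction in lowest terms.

1/12

Possible genotypes: Petra ∈ {AA, AO}; Esme ∈ {BB, BO}.
Weight each parental genotype pair by prior × P(type-A child):
  AA × BO: posterior weight 2/3; P(next child type O) = 0.
  AO × BO: posterior weight 1/3; P(next child type O) = 1/4.
Weighted sum = 1/12.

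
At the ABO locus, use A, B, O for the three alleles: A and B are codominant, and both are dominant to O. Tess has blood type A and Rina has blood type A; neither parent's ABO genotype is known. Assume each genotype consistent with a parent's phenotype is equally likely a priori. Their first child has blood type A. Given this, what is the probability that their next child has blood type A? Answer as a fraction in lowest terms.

19/20

Possible genotypes: Tess ∈ {AA, AO}; Rina ∈ {AA, AO}.
Weight each parental genotype pair by prior × P(type-A child):
  AA × AA: posterior weight 4/15; P(next child type A) = 1.
  AA × AO: posterior weight 4/15; P(next child type A) = 1.
  AO × AA: posterior weight 4/15; P(next child type A) = 1.
  AO × AO: posterior weight 1/5; P(next child type A) = 3/4.
Weighted sum = 19/20.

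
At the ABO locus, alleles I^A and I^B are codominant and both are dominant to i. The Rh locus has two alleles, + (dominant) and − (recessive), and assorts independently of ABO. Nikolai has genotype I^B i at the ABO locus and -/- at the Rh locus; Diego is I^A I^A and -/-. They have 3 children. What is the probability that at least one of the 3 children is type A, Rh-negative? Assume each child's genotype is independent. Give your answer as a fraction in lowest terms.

7/8

ABO cross I^B i × I^A I^A → 1/2 A, 1/2 AB.
Rh cross -/- × -/- → 1 Rh-; so P(type A, Rh-negative) = 1/2 × 1 = 1/2 per child.
P(none) = (1/2)^3 = 1/8; P(at least one) = 1 − 1/8 = 7/8.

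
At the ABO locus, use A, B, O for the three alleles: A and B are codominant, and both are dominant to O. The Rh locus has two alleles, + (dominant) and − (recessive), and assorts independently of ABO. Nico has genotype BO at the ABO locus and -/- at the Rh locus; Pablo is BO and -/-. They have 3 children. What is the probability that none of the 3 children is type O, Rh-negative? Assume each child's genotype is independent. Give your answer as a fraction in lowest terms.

ABO cross BO × BO → 1/4 O, 3/4 B.
Rh cross -/- × -/- → 1 Rh-; so P(type O, Rh-negative) = 1/4 × 1 = 1/4 per child.
P(not type O, Rh-negative) = 3/4 for one child; (3/4)^3 = 27/64.

27/64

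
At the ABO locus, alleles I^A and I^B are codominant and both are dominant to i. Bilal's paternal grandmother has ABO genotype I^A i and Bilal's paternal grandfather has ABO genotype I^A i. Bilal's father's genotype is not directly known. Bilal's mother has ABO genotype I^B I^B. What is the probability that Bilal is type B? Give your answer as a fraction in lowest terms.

1/2

Bilal's father's ABO genotype from I^A i × I^A i: 1/4 I^A I^A, 1/2 I^A i, 1/4 i i.
Crossing each possibility with the mother I^B I^B and summing P(type B): 1/4·0 + 1/2·1/2 + 1/4·1 = 1/2.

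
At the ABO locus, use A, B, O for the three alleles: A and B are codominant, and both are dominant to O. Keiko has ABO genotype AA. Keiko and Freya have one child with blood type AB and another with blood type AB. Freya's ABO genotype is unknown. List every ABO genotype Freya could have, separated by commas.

For each candidate genotype of Freya, check whether crossing it with AA can produce every observed child phenotype.
  AA → possible child types {A} ✗
  AB → possible child types {A, AB} ✓
  AO → possible child types {A} ✗
  BB → possible child types {AB} ✓
  BO → possible child types {A, AB} ✓
  OO → possible child types {A} ✗

AB, BB, BO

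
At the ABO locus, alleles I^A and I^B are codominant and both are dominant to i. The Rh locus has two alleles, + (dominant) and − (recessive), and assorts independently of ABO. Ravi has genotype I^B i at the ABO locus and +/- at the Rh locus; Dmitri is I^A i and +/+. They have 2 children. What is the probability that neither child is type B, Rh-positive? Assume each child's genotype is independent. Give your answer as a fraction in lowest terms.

ABO cross I^B i × I^A i → 1/4 O, 1/4 A, 1/4 B, 1/4 AB.
Rh cross +/- × +/+ → 1 Rh+; so P(type B, Rh-positive) = 1/4 × 1 = 1/4 per child.
P(not type B, Rh-positive) = 3/4 for one child; (3/4)^2 = 9/16.

9/16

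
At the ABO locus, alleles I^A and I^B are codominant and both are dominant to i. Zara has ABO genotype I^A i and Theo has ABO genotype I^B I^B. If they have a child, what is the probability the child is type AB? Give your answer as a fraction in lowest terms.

ABO cross I^A i × I^B I^B → offspring phenotypes: 1/2 B, 1/2 AB.
So P(type AB) = 1/2.

1/2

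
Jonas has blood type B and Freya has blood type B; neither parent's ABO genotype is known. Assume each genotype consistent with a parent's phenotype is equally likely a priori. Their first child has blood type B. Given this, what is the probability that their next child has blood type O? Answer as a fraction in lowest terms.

Possible genotypes: Jonas ∈ {I^B I^B, I^B i}; Freya ∈ {I^B I^B, I^B i}.
Weight each parental genotype pair by prior × P(type-B child):
  I^B I^B × I^B I^B: posterior weight 4/15; P(next child type O) = 0.
  I^B I^B × I^B i: posterior weight 4/15; P(next child type O) = 0.
  I^B i × I^B I^B: posterior weight 4/15; P(next child type O) = 0.
  I^B i × I^B i: posterior weight 1/5; P(next child type O) = 1/4.
Weighted sum = 1/20.

1/20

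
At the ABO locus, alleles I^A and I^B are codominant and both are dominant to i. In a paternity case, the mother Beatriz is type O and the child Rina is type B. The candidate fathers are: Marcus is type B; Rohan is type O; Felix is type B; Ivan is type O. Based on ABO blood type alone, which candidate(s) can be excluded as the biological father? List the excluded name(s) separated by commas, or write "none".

Rohan, Ivan

A candidate is excluded only if no genotype consistent with his phenotype could produce a type B child with a type O mother.
Rohan (type O): no genotype consistent with that phenotype can produce a type-B child with a type-O mother.
Ivan (type O): no genotype consistent with that phenotype can produce a type-B child with a type-O mother.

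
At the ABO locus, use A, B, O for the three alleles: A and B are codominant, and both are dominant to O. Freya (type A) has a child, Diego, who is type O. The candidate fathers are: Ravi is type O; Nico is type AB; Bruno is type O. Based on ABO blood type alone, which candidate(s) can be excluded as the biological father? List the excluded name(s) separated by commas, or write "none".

Nico

A candidate is excluded only if no genotype consistent with his phenotype could produce a type O child with a type A mother.
Nico (type AB): no genotype consistent with that phenotype can produce a type-O child with a type-A mother.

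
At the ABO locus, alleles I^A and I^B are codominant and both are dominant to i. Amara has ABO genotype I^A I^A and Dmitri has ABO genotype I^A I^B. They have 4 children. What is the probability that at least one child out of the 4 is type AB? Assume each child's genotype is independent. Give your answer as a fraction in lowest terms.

ABO cross I^A I^A × I^A I^B → 1/2 A, 1/2 AB.
So P(type AB) = 1/2 per child.
P(none) = (1/2)^4 = 1/16; P(at least one) = 1 − 1/16 = 15/16.

15/16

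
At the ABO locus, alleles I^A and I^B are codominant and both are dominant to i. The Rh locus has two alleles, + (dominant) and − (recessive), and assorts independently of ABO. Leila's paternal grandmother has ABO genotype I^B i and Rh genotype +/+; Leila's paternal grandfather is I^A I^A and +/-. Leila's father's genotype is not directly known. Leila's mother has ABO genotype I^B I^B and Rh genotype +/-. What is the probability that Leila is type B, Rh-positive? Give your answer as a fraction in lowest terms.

7/16

Leila's father's ABO genotype from I^B i × I^A I^A: 1/2 I^A I^B, 1/2 I^A i.
Crossing each possibility with the mother I^B I^B and summing P(type B): 1/2·1/2 + 1/2·1/2 = 1/2.
Similarly for Rh via the father's Rh distribution: P(Rh+) = 7/8.
Independent loci: 1/2 × 7/8 = 7/16.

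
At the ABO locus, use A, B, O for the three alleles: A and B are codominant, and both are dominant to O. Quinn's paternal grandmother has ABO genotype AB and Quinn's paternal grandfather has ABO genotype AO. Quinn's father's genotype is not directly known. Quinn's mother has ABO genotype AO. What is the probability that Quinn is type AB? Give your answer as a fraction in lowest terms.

1/8

Quinn's father's ABO genotype from AB × AO: 1/4 AA, 1/4 AB, 1/4 AO, 1/4 BO.
Crossing each possibility with the mother AO and summing P(type AB): 1/4·0 + 1/4·1/4 + 1/4·0 + 1/4·1/4 = 1/8.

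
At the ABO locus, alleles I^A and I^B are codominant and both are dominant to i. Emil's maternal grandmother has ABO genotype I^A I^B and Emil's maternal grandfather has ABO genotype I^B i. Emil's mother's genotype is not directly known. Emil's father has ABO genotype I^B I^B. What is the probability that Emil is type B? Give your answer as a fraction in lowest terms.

Emil's mother's ABO genotype from I^A I^B × I^B i: 1/4 I^A I^B, 1/4 I^A i, 1/4 I^B I^B, 1/4 I^B i.
Crossing each possibility with the father I^B I^B and summing P(type B): 1/4·1/2 + 1/4·1/2 + 1/4·1 + 1/4·1 = 3/4.

3/4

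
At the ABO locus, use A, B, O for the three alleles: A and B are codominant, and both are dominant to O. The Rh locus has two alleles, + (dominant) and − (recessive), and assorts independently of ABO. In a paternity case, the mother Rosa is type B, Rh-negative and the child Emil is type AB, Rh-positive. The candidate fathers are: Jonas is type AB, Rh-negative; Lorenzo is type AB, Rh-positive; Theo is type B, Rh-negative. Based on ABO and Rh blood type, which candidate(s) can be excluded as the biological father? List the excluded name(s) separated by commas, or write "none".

Jonas, Theo

A candidate is excluded only if no genotype consistent with his phenotype could produce a type AB, Rh-positive child with a type B, Rh-negative mother.
Jonas (type AB, Rh-): no genotype consistent with that phenotype can produce a type-AB Rh+ child with a type-B mother.
Theo (type B, Rh-): no genotype consistent with that phenotype can produce a type-AB Rh+ child with a type-B mother.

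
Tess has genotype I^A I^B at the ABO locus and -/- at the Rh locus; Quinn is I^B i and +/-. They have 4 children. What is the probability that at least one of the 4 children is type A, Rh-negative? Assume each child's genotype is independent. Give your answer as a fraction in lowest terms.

1695/4096

ABO cross I^A I^B × I^B i → 1/4 A, 1/2 B, 1/4 AB.
Rh cross -/- × +/- → 1/2 Rh+, 1/2 Rh-; so P(type A, Rh-negative) = 1/4 × 1/2 = 1/8 per child.
P(none) = (7/8)^4 = 2401/4096; P(at least one) = 1 − 2401/4096 = 1695/4096.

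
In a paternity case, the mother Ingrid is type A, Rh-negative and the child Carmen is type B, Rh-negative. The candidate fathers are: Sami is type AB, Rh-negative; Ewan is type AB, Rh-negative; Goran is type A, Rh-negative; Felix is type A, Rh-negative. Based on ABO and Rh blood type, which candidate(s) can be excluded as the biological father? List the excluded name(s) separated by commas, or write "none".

Goran, Felix

A candidate is excluded only if no genotype consistent with his phenotype could produce a type B, Rh-negative child with a type A, Rh-negative mother.
Goran (type A, Rh-): no genotype consistent with that phenotype can produce a type-B Rh- child with a type-A mother.
Felix (type A, Rh-): no genotype consistent with that phenotype can produce a type-B Rh- child with a type-A mother.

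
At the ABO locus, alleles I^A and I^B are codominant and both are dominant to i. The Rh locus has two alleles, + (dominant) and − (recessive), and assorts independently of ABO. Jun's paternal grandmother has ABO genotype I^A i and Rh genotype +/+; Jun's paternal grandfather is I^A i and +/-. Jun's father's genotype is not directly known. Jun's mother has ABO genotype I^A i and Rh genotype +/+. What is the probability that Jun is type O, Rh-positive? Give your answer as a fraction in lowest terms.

Jun's father's ABO genotype from I^A i × I^A i: 1/4 I^A I^A, 1/2 I^A i, 1/4 i i.
Crossing each possibility with the mother I^A i and summing P(type O): 1/4·0 + 1/2·1/4 + 1/4·1/2 = 1/4.
Similarly for Rh via the father's Rh distribution: P(Rh+) = 1.
Independent loci: 1/4 × 1 = 1/4.

1/4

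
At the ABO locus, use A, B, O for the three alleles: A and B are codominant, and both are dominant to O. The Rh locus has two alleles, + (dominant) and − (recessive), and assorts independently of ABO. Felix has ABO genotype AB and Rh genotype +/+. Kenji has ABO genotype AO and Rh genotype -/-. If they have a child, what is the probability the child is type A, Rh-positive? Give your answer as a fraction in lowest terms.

ABO cross AB × AO → offspring phenotypes: 1/2 A, 1/4 B, 1/4 AB.
Rh cross +/+ × -/- → 1 Rh+.
Independent loci: P(type A, Rh-positive) = 1/2 × 1 = 1/2.

1/2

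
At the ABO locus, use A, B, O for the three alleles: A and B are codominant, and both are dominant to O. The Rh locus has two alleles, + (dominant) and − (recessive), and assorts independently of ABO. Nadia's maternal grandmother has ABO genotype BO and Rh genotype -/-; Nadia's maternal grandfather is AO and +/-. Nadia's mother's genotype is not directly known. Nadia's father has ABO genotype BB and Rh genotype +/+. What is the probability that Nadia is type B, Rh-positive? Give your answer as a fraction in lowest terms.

Nadia's mother's ABO genotype from BO × AO: 1/4 AB, 1/4 AO, 1/4 BO, 1/4 OO.
Crossing each possibility with the father BB and summing P(type B): 1/4·1/2 + 1/4·1/2 + 1/4·1 + 1/4·1 = 3/4.
Similarly for Rh via the mother's Rh distribution: P(Rh+) = 1.
Independent loci: 3/4 × 1 = 3/4.

3/4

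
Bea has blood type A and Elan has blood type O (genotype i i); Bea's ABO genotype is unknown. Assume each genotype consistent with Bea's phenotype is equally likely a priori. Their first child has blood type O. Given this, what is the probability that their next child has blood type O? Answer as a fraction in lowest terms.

1/2

Possible genotypes: Bea ∈ {I^A I^A, I^A i}; Elan ∈ {i i}.
Weight each parental genotype pair by prior × P(type-O child):
  I^A i × i i: posterior weight 1; P(next child type O) = 1/2.
Weighted sum = 1/2.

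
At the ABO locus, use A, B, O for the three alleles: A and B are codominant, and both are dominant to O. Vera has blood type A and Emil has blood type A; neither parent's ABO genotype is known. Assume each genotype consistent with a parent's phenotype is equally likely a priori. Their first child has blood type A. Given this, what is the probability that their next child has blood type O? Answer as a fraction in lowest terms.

1/20

Possible genotypes: Vera ∈ {AA, AO}; Emil ∈ {AA, AO}.
Weight each parental genotype pair by prior × P(type-A child):
  AA × AA: posterior weight 4/15; P(next child type O) = 0.
  AA × AO: posterior weight 4/15; P(next child type O) = 0.
  AO × AA: posterior weight 4/15; P(next child type O) = 0.
  AO × AO: posterior weight 1/5; P(next child type O) = 1/4.
Weighted sum = 1/20.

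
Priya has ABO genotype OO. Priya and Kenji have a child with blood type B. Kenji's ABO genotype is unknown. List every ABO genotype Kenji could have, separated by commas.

AB, BB, BO

For each candidate genotype of Kenji, check whether crossing it with OO can produce every observed child phenotype.
  AA → possible child types {A} ✗
  AB → possible child types {A, B} ✓
  AO → possible child types {O, A} ✗
  BB → possible child types {B} ✓
  BO → possible child types {O, B} ✓
  OO → possible child types {O} ✗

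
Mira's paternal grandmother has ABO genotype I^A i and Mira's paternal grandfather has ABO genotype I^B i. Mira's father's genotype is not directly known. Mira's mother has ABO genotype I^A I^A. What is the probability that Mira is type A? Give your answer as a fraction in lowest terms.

3/4

Mira's father's ABO genotype from I^A i × I^B i: 1/4 I^A I^B, 1/4 I^A i, 1/4 I^B i, 1/4 i i.
Crossing each possibility with the mother I^A I^A and summing P(type A): 1/4·1/2 + 1/4·1 + 1/4·1/2 + 1/4·1 = 3/4.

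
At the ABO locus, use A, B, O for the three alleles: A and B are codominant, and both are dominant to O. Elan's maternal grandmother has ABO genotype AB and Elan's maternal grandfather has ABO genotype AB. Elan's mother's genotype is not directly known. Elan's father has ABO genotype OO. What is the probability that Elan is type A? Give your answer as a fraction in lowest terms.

1/2

Elan's mother's ABO genotype from AB × AB: 1/4 AA, 1/2 AB, 1/4 BB.
Crossing each possibility with the father OO and summing P(type A): 1/4·1 + 1/2·1/2 + 1/4·0 = 1/2.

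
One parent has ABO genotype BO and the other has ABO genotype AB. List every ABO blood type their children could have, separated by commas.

Gametes from BO × AB give offspring ABO genotypes AB, AO, BB, BO, i.e. phenotypes A, B, AB.

A, B, AB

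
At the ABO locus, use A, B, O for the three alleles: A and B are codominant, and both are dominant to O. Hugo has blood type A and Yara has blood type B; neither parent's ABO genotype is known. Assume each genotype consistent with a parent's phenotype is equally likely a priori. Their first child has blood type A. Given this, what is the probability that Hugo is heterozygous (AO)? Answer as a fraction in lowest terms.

Possible genotypes: Hugo ∈ {AA, AO}; Yara ∈ {BB, BO}.
Weight each parental genotype pair by prior × P(type-A child):
  AA × BO: posterior weight 2/3.
  AO × BO: posterior weight 1/3.
Sum the posterior weight over pairs where Hugo is AO: 1/3.

1/3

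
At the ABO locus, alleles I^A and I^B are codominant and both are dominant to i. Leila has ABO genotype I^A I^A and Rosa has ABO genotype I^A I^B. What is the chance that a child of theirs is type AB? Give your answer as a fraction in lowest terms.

ABO cross I^A I^A × I^A I^B → offspring phenotypes: 1/2 A, 1/2 AB.
So P(type AB) = 1/2.

1/2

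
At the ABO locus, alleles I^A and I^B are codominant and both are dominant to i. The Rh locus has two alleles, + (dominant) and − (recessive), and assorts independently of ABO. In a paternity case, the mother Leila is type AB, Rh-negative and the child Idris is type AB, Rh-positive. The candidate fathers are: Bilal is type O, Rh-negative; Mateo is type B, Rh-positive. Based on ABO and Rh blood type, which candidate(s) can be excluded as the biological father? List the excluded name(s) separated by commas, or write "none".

A candidate is excluded only if no genotype consistent with his phenotype could produce a type AB, Rh-positive child with a type AB, Rh-negative mother.
Bilal (type O, Rh-): no genotype consistent with that phenotype can produce a type-AB Rh+ child with a type-AB mother.

Bilal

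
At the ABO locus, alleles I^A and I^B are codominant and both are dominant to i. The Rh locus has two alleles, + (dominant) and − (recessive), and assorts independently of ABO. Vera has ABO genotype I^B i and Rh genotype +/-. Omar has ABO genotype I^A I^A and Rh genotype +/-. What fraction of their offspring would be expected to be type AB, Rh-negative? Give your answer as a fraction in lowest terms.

ABO cross I^B i × I^A I^A → offspring phenotypes: 1/2 A, 1/2 AB.
Rh cross +/- × +/- → 3/4 Rh+, 1/4 Rh-.
Independent loci: P(type AB, Rh-negative) = 1/2 × 1/4 = 1/8.

1/8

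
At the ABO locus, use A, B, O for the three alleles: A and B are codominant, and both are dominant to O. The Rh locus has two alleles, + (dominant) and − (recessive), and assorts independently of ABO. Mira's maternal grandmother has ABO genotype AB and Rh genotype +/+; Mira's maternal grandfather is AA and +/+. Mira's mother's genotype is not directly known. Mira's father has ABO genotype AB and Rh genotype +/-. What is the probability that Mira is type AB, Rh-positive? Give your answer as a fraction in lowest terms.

1/2

Mira's mother's ABO genotype from AB × AA: 1/2 AA, 1/2 AB.
Crossing each possibility with the father AB and summing P(type AB): 1/2·1/2 + 1/2·1/2 = 1/2.
Similarly for Rh via the mother's Rh distribution: P(Rh+) = 1.
Independent loci: 1/2 × 1 = 1/2.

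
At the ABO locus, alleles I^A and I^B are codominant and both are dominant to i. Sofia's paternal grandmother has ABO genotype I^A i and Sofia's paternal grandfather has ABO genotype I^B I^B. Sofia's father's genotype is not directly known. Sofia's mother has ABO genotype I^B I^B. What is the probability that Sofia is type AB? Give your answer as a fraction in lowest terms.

Sofia's father's ABO genotype from I^A i × I^B I^B: 1/2 I^A I^B, 1/2 I^B i.
Crossing each possibility with the mother I^B I^B and summing P(type AB): 1/2·1/2 + 1/2·0 = 1/4.

1/4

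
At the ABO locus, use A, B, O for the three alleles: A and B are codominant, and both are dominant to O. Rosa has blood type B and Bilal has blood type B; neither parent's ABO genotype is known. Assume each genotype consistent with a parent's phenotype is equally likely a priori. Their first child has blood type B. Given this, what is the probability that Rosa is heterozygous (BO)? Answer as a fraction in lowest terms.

Possible genotypes: Rosa ∈ {BB, BO}; Bilal ∈ {BB, BO}.
Weight each parental genotype pair by prior × P(type-B child):
  BB × BB: posterior weight 4/15.
  BB × BO: posterior weight 4/15.
  BO × BB: posterior weight 4/15.
  BO × BO: posterior weight 1/5.
Sum the posterior weight over pairs where Rosa is BO: 7/15.

7/15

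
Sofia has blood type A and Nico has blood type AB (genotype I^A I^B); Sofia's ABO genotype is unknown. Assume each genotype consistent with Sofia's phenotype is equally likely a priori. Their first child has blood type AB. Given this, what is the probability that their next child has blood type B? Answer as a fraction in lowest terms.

1/12

Possible genotypes: Sofia ∈ {I^A I^A, I^A i}; Nico ∈ {I^A I^B}.
Weight each parental genotype pair by prior × P(type-AB child):
  I^A I^A × I^A I^B: posterior weight 2/3; P(next child type B) = 0.
  I^A i × I^A I^B: posterior weight 1/3; P(next child type B) = 1/4.
Weighted sum = 1/12.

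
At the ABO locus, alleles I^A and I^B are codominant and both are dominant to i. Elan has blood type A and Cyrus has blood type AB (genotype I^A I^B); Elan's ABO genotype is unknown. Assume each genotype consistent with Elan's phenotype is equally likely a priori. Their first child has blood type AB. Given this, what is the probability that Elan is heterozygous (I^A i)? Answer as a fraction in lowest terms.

Possible genotypes: Elan ∈ {I^A I^A, I^A i}; Cyrus ∈ {I^A I^B}.
Weight each parental genotype pair by prior × P(type-AB child):
  I^A I^A × I^A I^B: posterior weight 2/3.
  I^A i × I^A I^B: posterior weight 1/3.
Sum the posterior weight over pairs where Elan is I^A i: 1/3.

1/3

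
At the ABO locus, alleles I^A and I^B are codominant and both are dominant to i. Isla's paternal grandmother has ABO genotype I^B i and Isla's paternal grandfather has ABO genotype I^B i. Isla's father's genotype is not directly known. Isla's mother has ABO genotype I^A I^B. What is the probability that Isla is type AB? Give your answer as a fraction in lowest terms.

Isla's father's ABO genotype from I^B i × I^B i: 1/4 I^B I^B, 1/2 I^B i, 1/4 i i.
Crossing each possibility with the mother I^A I^B and summing P(type AB): 1/4·1/2 + 1/2·1/4 + 1/4·0 = 1/4.

1/4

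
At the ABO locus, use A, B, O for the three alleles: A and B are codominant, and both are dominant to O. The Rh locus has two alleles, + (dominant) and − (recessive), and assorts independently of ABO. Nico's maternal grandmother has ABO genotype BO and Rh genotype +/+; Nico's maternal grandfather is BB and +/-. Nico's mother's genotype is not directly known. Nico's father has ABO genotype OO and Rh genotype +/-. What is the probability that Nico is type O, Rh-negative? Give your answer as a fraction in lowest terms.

Nico's mother's ABO genotype from BO × BB: 1/2 BB, 1/2 BO.
Crossing each possibility with the father OO and summing P(type O): 1/2·0 + 1/2·1/2 = 1/4.
Similarly for Rh via the mother's Rh distribution: P(Rh-) = 1/8.
Independent loci: 1/4 × 1/8 = 1/32.

1/32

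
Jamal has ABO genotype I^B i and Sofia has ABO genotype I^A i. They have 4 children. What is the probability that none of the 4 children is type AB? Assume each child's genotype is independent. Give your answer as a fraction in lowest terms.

81/256

ABO cross I^B i × I^A i → 1/4 O, 1/4 A, 1/4 B, 1/4 AB.
So P(type AB) = 1/4 per child.
P(not type AB) = 3/4 for one child; (3/4)^4 = 81/256.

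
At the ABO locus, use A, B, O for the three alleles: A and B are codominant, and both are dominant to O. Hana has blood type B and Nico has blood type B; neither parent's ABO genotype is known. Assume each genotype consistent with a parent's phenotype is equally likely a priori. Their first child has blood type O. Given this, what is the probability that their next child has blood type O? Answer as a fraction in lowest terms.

Possible genotypes: Hana ∈ {BB, BO}; Nico ∈ {BB, BO}.
Weight each parental genotype pair by prior × P(type-O child):
  BO × BO: posterior weight 1; P(next child type O) = 1/4.
Weighted sum = 1/4.

1/4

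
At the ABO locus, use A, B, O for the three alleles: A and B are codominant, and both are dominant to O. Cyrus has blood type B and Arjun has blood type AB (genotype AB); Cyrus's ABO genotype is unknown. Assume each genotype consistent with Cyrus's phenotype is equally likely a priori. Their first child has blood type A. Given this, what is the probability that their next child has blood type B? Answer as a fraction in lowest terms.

Possible genotypes: Cyrus ∈ {BB, BO}; Arjun ∈ {AB}.
Weight each parental genotype pair by prior × P(type-A child):
  BO × AB: posterior weight 1; P(next child type B) = 1/2.
Weighted sum = 1/2.

1/2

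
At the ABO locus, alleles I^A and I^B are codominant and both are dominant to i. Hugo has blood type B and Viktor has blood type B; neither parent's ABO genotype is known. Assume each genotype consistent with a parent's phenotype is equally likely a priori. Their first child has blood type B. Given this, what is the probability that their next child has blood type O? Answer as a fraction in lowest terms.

Possible genotypes: Hugo ∈ {I^B I^B, I^B i}; Viktor ∈ {I^B I^B, I^B i}.
Weight each parental genotype pair by prior × P(type-B child):
  I^B I^B × I^B I^B: posterior weight 4/15; P(next child type O) = 0.
  I^B I^B × I^B i: posterior weight 4/15; P(next child type O) = 0.
  I^B i × I^B I^B: posterior weight 4/15; P(next child type O) = 0.
  I^B i × I^B i: posterior weight 1/5; P(next child type O) = 1/4.
Weighted sum = 1/20.

1/20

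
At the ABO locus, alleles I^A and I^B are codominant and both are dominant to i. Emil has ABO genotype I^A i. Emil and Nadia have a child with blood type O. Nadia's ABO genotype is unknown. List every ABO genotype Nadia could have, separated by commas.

I^A i, I^B i, i i

For each candidate genotype of Nadia, check whether crossing it with I^A i can produce every observed child phenotype.
  I^A I^A → possible child types {A} ✗
  I^A I^B → possible child types {A, B, AB} ✗
  I^A i → possible child types {O, A} ✓
  I^B I^B → possible child types {B, AB} ✗
  I^B i → possible child types {O, A, B, AB} ✓
  i i → possible child types {O, A} ✓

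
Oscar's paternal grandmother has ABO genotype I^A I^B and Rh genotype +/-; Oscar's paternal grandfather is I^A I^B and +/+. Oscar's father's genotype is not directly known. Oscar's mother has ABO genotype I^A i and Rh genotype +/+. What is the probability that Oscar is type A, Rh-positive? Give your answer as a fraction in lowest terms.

Oscar's father's ABO genotype from I^A I^B × I^A I^B: 1/4 I^A I^A, 1/2 I^A I^B, 1/4 I^B I^B.
Crossing each possibility with the mother I^A i and summing P(type A): 1/4·1 + 1/2·1/2 + 1/4·0 = 1/2.
Similarly for Rh via the father's Rh distribution: P(Rh+) = 1.
Independent loci: 1/2 × 1 = 1/2.

1/2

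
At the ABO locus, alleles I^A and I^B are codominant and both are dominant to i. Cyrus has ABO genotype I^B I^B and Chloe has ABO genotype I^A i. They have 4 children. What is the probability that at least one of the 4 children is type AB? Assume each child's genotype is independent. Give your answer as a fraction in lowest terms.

ABO cross I^B I^B × I^A i → 1/2 B, 1/2 AB.
So P(type AB) = 1/2 per child.
P(none) = (1/2)^4 = 1/16; P(at least one) = 1 − 1/16 = 15/16.

15/16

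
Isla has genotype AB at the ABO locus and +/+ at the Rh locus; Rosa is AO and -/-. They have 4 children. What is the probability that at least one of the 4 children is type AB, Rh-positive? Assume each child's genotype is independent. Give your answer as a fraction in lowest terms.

ABO cross AB × AO → 1/2 A, 1/4 B, 1/4 AB.
Rh cross +/+ × -/- → 1 Rh+; so P(type AB, Rh-positive) = 1/4 × 1 = 1/4 per child.
P(none) = (3/4)^4 = 81/256; P(at least one) = 1 − 81/256 = 175/256.

175/256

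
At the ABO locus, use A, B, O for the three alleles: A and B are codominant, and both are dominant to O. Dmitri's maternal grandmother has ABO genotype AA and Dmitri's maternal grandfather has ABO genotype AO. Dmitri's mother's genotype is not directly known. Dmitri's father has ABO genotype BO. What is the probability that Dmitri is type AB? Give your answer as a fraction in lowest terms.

3/8

Dmitri's mother's ABO genotype from AA × AO: 1/2 AA, 1/2 AO.
Crossing each possibility with the father BO and summing P(type AB): 1/2·1/2 + 1/2·1/4 = 3/8.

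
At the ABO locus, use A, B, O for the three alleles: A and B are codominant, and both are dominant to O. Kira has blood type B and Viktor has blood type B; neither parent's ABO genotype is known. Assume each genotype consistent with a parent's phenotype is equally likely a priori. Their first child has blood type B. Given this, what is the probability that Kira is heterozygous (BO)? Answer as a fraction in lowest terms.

Possible genotypes: Kira ∈ {BB, BO}; Viktor ∈ {BB, BO}.
Weight each parental genotype pair by prior × P(type-B child):
  BB × BB: posterior weight 4/15.
  BB × BO: posterior weight 4/15.
  BO × BB: posterior weight 4/15.
  BO × BO: posterior weight 1/5.
Sum the posterior weight over pairs where Kira is BO: 7/15.

7/15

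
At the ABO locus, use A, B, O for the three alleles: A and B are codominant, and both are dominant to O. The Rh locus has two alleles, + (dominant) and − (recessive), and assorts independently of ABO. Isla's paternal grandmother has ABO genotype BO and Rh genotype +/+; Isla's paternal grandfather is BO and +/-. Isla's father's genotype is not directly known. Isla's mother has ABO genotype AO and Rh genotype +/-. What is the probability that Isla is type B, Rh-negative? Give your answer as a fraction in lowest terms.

Isla's father's ABO genotype from BO × BO: 1/4 BB, 1/2 BO, 1/4 OO.
Crossing each possibility with the mother AO and summing P(type B): 1/4·1/2 + 1/2·1/4 + 1/4·0 = 1/4.
Similarly for Rh via the father's Rh distribution: P(Rh-) = 1/8.
Independent loci: 1/4 × 1/8 = 1/32.

1/32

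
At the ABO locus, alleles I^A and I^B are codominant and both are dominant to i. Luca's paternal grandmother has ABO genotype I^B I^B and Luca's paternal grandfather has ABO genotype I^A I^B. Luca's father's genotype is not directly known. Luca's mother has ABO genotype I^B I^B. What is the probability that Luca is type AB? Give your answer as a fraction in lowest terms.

Luca's father's ABO genotype from I^B I^B × I^A I^B: 1/2 I^A I^B, 1/2 I^B I^B.
Crossing each possibility with the mother I^B I^B and summing P(type AB): 1/2·1/2 + 1/2·0 = 1/4.

1/4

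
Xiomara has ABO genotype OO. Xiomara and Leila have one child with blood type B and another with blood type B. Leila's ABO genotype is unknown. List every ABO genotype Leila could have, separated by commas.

For each candidate genotype of Leila, check whether crossing it with OO can produce every observed child phenotype.
  AA → possible child types {A} ✗
  AB → possible child types {A, B} ✓
  AO → possible child types {O, A} ✗
  BB → possible child types {B} ✓
  BO → possible child types {O, B} ✓
  OO → possible child types {O} ✗

AB, BB, BO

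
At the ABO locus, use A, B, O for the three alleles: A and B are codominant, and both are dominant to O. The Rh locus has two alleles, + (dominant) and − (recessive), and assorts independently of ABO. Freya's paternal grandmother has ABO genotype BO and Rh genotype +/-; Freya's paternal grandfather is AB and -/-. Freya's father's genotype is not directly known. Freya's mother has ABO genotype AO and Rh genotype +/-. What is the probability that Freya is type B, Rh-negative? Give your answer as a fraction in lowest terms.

3/32

Freya's father's ABO genotype from BO × AB: 1/4 AB, 1/4 AO, 1/4 BB, 1/4 BO.
Crossing each possibility with the mother AO and summing P(type B): 1/4·1/4 + 1/4·0 + 1/4·1/2 + 1/4·1/4 = 1/4.
Similarly for Rh via the father's Rh distribution: P(Rh-) = 3/8.
Independent loci: 1/4 × 3/8 = 3/32.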